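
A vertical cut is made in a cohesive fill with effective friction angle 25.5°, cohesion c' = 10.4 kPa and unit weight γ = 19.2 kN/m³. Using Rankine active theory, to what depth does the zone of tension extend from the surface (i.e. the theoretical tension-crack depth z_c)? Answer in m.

1.72 m

K_a = tan²(45° − 25.5°/2) = 0.3981; √K_a = 0.6310.
The active pressure is zero where K_a γ z = 2c√K_a, so z_c = 2c/(γ√K_a) = 2×10.4/(19.2×0.6310) = 1.717 m.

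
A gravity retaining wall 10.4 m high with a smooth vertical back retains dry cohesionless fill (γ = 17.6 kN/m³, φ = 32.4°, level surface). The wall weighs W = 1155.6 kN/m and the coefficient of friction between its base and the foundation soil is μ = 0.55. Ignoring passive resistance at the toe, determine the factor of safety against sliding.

2.21

K_a = tan²(45° − 32.4°/2) = 0.3022.
P_a = ½K_aγH² = 0.5×0.3022×17.6×10.4² = 287.7 kN/m, acting at H/3 = 3.467 m above the base.
FS_sliding = μW / P_a = 0.55×1155.6 / 287.7 = 2.209.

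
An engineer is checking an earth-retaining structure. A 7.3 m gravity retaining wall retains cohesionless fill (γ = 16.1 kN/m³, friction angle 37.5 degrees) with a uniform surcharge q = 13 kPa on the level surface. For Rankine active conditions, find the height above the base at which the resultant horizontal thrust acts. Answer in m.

2.65 m

K_a = 0.2432.
Triangular part P₁ = ½K_aγH² = 104.3 at H/3 = 2.433 m; rectangular part P₂ = K_a q H = 23.08 at H/2 = 3.650 m.
ȳ = (P₁·2.433 + P₂·3.650)/(P₁+P₂) = 2.654 m.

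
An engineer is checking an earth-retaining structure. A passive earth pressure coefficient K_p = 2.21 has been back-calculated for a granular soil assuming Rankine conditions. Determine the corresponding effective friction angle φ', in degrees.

22.1°

K_p = (1+sin φ)/(1−sin φ) ⇒ sin φ = (K_p − 1)/(K_p + 1) = 0.3769.
φ = arcsin(0.3769) = 22.14°.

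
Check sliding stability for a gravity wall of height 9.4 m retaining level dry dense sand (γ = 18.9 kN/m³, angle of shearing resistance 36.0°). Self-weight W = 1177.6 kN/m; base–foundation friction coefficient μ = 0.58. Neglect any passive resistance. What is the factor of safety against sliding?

K_a = tan²(45° − 36.0°/2) = 0.2596.
P_a = ½K_aγH² = 0.5×0.2596×18.9×9.4² = 216.8 kN/m, acting at H/3 = 3.133 m above the base.
FS_sliding = μW / P_a = 0.58×1177.6 / 216.8 = 3.151.

3.15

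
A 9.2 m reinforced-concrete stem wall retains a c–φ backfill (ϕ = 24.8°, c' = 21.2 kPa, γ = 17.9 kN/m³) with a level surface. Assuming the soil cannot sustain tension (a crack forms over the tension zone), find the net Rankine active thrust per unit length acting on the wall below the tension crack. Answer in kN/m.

K_a = 0.4090; √K_a = 0.6395.
Tension-crack depth z_c = 2c/(γ√K_a) = 2×21.2/(17.9×0.6395) = 3.704 m.
σ_a at base = K_a γ H − 2c√K_a = 0.4090×17.9×9.2 − 2×21.2×0.6395 = 40.24 kPa.
P_a = ½ × 40.24 × (H − z_c) = 0.5×40.24×5.496 = 110.6 kN/m.

111 kN/m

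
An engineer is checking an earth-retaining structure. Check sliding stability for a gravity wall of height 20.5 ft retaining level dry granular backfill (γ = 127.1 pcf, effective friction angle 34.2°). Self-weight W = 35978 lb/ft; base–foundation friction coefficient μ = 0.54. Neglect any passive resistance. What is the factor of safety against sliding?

2.59

K_a = tan²(45° − 34.2°/2) = 0.2803.
P_a = ½K_aγH² = 0.5×0.2803×127.1×20.5² = 7487 lb/ft, acting at H/3 = 6.833 ft above the base.
FS_sliding = μW / P_a = 0.54×35978 / 7487 = 2.595.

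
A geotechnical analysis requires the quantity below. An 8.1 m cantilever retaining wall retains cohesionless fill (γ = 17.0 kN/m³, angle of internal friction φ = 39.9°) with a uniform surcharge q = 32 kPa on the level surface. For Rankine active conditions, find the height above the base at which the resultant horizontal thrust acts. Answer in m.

K_a = 0.2184.
Triangular part P₁ = ½K_aγH² = 121.8 at H/3 = 2.700 m; rectangular part P₂ = K_a q H = 56.62 at H/2 = 4.050 m.
ȳ = (P₁·2.700 + P₂·4.050)/(P₁+P₂) = 3.128 m.

3.13 m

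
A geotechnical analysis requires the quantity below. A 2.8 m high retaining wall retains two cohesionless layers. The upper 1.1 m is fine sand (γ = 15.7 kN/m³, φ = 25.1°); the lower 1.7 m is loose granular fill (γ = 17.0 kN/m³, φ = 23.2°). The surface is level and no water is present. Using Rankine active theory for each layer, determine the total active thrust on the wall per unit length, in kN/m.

K_a1 = tan²(45°−25.1°/2) = 0.4043; K_a2 = tan²(45°−23.2°/2) = 0.4348.
Layer 1: σ at base = K_a1 γ₁ h₁ = 6.982 kPa; P₁ = ½×6.982×1.1 = 3.840.
Layer 2: σ_v at top = γ₁h₁ = 17.27; σ_h top = K_a2×17.27 = 7.509; σ_h base = K_a2×(17.27+17.0×1.7) = 20.07.
P₂ = ½(7.509+20.07)×1.7 = 23.45. Total P_a = 3.840+23.45 = 27.29 kN/m.

27.3 kN/m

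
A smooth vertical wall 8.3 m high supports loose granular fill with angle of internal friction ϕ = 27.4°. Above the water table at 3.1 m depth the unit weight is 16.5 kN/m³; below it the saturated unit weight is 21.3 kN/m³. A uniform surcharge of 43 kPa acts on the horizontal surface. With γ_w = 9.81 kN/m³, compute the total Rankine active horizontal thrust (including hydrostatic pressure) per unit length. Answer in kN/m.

K_a = tan²(45° − φ/2) = 0.3697.
γ' = 21.3 − 9.81 = 11.49 kN/m³. h₂ = H − d_w = 5.2 m.
σ'_h: at surface K_a·q = 15.90; at WT K_a(q+γd_w) = 34.80; at base K_a(q+γd_w+γ'h₂) = 56.89 kPa.
P₁ = ½(15.90+34.80)×3.1 = 78.59; P₂ = ½(34.80+56.89)×5.2 = 238.4; P_w = ½γ_w h₂² = 132.6.
Total = 78.59+238.4+132.6 = 449.6 kN/m.

450 kN/m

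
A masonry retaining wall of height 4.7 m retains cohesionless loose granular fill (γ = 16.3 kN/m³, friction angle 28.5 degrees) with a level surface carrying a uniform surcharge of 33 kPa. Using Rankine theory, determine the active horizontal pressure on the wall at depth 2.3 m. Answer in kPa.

K_a = (1 − sin φ)/(1 + sin φ) = 0.3540.
σ_v = γz + q = 16.3 × 2.3 + 33 = 70.49 kPa.
σ_h = K_a σ_v = 0.3540 × 70.49 = 24.95 kPa.

24.9 kPa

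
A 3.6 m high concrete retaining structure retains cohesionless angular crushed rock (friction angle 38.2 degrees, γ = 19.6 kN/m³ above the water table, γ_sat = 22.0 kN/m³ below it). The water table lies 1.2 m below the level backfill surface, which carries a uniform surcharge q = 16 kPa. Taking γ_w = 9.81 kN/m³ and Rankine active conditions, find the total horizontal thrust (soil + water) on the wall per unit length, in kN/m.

K_a = tan²(45° − φ/2) = 0.2358.
γ' = 22.0 − 9.81 = 12.19 kN/m³. h₂ = H − d_w = 2.4 m.
σ'_h: at surface K_a·q = 3.773; at WT K_a(q+γd_w) = 9.318; at base K_a(q+γd_w+γ'h₂) = 16.22 kPa.
P₁ = ½(3.773+9.318)×1.2 = 7.854; P₂ = ½(9.318+16.22)×2.4 = 30.64; P_w = ½γ_w h₂² = 28.25.
Total = 7.854+30.64+28.25 = 66.75 kN/m.

66.7 kN/m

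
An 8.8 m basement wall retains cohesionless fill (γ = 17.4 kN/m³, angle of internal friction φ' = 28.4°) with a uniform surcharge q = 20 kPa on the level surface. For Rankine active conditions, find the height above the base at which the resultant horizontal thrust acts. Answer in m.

K_a = 0.3554.
Triangular part P₁ = ½K_aγH² = 239.4 at H/3 = 2.933 m; rectangular part P₂ = K_a q H = 62.54 at H/2 = 4.400 m.
ȳ = (P₁·2.933 + P₂·4.400)/(P₁+P₂) = 3.237 m.

3.24 m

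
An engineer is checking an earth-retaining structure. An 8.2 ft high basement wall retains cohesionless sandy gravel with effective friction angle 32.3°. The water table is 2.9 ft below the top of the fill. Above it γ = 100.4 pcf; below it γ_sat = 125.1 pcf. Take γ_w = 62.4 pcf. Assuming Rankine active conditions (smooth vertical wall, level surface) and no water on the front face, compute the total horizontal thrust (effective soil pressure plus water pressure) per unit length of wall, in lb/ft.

K_a = tan²(45° − φ/2) = 0.3035.
γ' = 125.1 − 62.4 = 62.70 pcf. Depth below WT = 5.3 ft.
σ'_h at WT = K_a γ d_w = 88.36 psf; at base = 88.36 + K_a γ' × 5.3 = 189.2 psf.
P₁ (0–2.9 ft) = ½×88.36×2.9 = 128.1. P₂ (2.9–8.2 ft) = ½(88.36+189.2)×5.3 = 735.6.
P_w = ½ γ_w h₂² = 0.5×62.4×5.3² = 876.4. Total = 128.1+735.6+876.4 = 1740 lb/ft.

1740 lb/ft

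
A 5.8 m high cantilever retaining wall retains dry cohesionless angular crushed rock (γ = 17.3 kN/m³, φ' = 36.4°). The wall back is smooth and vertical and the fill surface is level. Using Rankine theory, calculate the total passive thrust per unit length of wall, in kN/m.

1140 kN/m

K_p = tan²(45° + φ/2) = 3.919.
P_p = ½ K_p γ H² = 0.5 × 3.919 × 17.3 × 5.8² = 1140 kN/m.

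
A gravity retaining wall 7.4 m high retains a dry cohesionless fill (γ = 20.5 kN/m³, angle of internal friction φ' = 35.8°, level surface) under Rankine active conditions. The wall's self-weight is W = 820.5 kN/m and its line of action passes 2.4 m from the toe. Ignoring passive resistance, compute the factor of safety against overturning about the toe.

5.43

K_a = tan²(45° − 35.8°/2) = 0.2619.
P_a = ½K_aγH² = 0.5×0.2619×20.5×7.4² = 147.0 kN/m, acting at H/3 = 2.467 m above the base.
Overturning moment M_o = P_a × H/3 = 147.0 × 2.467 = 362.6.
Resisting moment M_r = W × 2.4 = 820.5 × 2.4 = 1969.
FS_overturning = M_r/M_o = 1969/362.6 = 5.431.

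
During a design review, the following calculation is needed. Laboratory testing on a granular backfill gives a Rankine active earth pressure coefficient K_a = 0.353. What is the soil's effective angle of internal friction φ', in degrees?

28.6°

K_a = tan²(45° − φ/2) ⇒ 45° − φ/2 = arctan(√0.353) = 30.72°.
φ = 2(45° − 30.72°) = 28.57°.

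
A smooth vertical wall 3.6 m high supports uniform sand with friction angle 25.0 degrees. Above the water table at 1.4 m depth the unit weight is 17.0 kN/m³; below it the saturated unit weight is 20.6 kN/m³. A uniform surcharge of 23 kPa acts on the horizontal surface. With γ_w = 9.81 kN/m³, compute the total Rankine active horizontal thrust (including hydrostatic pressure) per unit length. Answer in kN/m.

K_a = tan²(45° − φ/2) = 0.4059.
γ' = 20.6 − 9.81 = 10.79 kN/m³. h₂ = H − d_w = 2.2 m.
σ'_h: at surface K_a·q = 9.335; at WT K_a(q+γd_w) = 18.99; at base K_a(q+γd_w+γ'h₂) = 28.63 kPa.
P₁ = ½(9.335+18.99)×1.4 = 19.83; P₂ = ½(18.99+28.63)×2.2 = 52.38; P_w = ½γ_w h₂² = 23.74.
Total = 19.83+52.38+23.74 = 95.96 kN/m.

96.0 kN/m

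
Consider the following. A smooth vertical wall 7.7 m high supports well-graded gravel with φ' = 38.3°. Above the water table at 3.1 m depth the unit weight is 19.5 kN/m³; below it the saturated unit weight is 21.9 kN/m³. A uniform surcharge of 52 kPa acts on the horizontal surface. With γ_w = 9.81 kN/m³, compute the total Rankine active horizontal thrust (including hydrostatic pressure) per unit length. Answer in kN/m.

K_a = tan²(45° − φ/2) = 0.2347.
γ' = 21.9 − 9.81 = 12.09 kN/m³. h₂ = H − d_w = 4.6 m.
σ'_h: at surface K_a·q = 12.21; at WT K_a(q+γd_w) = 26.40; at base K_a(q+γd_w+γ'h₂) = 39.45 kPa.
P₁ = ½(12.21+26.40)×3.1 = 59.83; P₂ = ½(26.40+39.45)×4.6 = 151.4; P_w = ½γ_w h₂² = 103.8.
Total = 59.83+151.4+103.8 = 315.1 kN/m.

315 kN/m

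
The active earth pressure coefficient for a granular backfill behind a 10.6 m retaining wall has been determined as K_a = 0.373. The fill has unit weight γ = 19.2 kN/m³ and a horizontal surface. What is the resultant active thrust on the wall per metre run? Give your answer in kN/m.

P = ½ K_a γ H² = 0.5 × 0.373 × 19.2 × 10.6² = 402.3 kN/m.

402 kN/m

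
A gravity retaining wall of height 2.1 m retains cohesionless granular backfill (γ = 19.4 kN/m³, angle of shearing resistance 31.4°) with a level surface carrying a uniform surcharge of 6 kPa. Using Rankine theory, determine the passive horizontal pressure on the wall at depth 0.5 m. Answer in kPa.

K_p = (1 + sin φ)/(1 − sin φ) = 3.175.
σ_v = γz + q = 19.4 × 0.5 + 6 = 15.70 kPa.
σ_h = K_p σ_v = 3.175 × 15.70 = 49.85 kPa.

49.9 kPa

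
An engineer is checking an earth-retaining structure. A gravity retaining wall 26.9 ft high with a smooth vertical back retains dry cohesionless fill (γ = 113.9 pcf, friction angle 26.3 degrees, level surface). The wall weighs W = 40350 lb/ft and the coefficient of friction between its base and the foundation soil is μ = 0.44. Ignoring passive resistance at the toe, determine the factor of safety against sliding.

1.12

K_a = tan²(45° − 26.3°/2) = 0.3859.
P_a = ½K_aγH² = 0.5×0.3859×113.9×26.9² = 15900 lb/ft, acting at H/3 = 8.967 ft above the base.
FS_sliding = μW / P_a = 0.44×40350 / 15900 = 1.116.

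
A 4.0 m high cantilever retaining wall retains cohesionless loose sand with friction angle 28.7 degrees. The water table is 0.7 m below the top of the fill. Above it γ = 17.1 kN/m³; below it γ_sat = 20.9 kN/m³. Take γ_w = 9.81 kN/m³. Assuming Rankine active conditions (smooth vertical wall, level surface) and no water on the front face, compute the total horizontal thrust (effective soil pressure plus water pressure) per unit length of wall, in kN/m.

90.0 kN/m

K_a = tan²(45° − φ/2) = 0.3511.
γ' = 20.9 − 9.81 = 11.09 kN/m³. Depth below WT = 3.3 m.
σ'_h at WT = K_a γ d_w = 4.203 kPa; at base = 4.203 + K_a γ' × 3.3 = 17.05 kPa.
P₁ (0–0.7 m) = ½×4.203×0.7 = 1.471. P₂ (0.7–4.0 m) = ½(4.203+17.05)×3.3 = 35.07.
P_w = ½ γ_w h₂² = 0.5×9.81×3.3² = 53.42. Total = 1.471+35.07+53.42 = 89.96 kN/m.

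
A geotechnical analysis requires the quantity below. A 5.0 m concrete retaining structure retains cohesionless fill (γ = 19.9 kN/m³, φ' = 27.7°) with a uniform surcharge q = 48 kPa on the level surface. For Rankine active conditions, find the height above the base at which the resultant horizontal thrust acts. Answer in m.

2.08 m

K_a = 0.3653.
Triangular part P₁ = ½K_aγH² = 90.88 at H/3 = 1.667 m; rectangular part P₂ = K_a q H = 87.68 at H/2 = 2.500 m.
ȳ = (P₁·1.667 + P₂·2.500)/(P₁+P₂) = 2.076 m.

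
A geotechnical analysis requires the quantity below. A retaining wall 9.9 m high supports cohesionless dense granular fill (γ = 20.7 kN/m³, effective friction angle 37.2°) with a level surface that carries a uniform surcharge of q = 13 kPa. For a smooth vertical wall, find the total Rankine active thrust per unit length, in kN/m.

282 kN/m

K_a = tan²(45° − φ/2) = 0.2464.
Soil triangle: ½ K_a γ H² = 0.5×0.2464×20.7×9.9² = 250.0 kN/m.
Surcharge rectangle: K_a q H = 0.2464×13×9.9 = 31.71 kN/m.
Total = 250.0 + 31.71 = 281.7 kN/m.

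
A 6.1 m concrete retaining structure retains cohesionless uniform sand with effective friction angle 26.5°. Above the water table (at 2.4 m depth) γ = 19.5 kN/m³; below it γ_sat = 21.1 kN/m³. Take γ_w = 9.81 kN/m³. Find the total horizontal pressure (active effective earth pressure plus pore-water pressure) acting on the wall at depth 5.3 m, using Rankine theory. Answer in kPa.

K_a = (1 − sin φ)/(1 + sin φ) = 0.3829.
γ' = 21.1 − 9.81 = 11.29 kN/m³.
Effective vertical stress at 5.3 m: σ'_v = 19.5×2.4 + 11.29×2.90 = 79.54 kPa.
σ'_h = K_a σ'_v = 0.3829 × 79.54 = 30.46 kPa; u = γ_w × 2.90 = 28.45 kPa.
Total σ_h = 30.46 + 28.45 = 58.91 kPa.

58.9 kPa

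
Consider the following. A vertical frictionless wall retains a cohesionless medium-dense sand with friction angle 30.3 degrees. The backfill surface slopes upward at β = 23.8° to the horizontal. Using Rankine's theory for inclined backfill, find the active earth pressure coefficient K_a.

K_a = cos β · (cos β − √(cos²β − cos²φ)) / (cos β + √(cos²β − cos²φ)).
cos β = 0.9150, cos φ = 0.8634, √(cos²β − cos²φ) = 0.3028.
K_a = 0.9150 × (0.9150 − 0.3028)/(0.9150 + 0.3028) = 0.4599.

0.460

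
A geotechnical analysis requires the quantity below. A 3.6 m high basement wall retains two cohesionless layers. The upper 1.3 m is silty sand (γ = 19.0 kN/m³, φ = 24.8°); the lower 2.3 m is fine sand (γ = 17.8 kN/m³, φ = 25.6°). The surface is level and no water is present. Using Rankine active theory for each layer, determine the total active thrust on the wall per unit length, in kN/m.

K_a1 = tan²(45°−24.8°/2) = 0.4090; K_a2 = tan²(45°−25.6°/2) = 0.3966.
Layer 1: σ at base = K_a1 γ₁ h₁ = 10.10 kPa; P₁ = ½×10.10×1.3 = 6.566.
Layer 2: σ_v at top = γ₁h₁ = 24.70; σ_h top = K_a2×24.70 = 9.795; σ_h base = K_a2×(24.70+17.8×2.3) = 26.03.
P₂ = ½(9.795+26.03)×2.3 = 41.20. Total P_a = 6.566+41.20 = 47.77 kN/m.

47.8 kN/m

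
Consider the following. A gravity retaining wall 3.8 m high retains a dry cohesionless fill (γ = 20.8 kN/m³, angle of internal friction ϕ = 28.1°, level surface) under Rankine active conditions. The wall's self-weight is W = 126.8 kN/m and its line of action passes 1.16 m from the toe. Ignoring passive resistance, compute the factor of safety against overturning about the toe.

K_a = tan²(45° − 28.1°/2) = 0.3596.
P_a = ½K_aγH² = 0.5×0.3596×20.8×3.8² = 54.00 kN/m, acting at H/3 = 1.267 m above the base.
Overturning moment M_o = P_a × H/3 = 54.00 × 1.267 = 68.41.
Resisting moment M_r = W × 1.16 = 126.8 × 1.16 = 147.1.
FS_overturning = M_r/M_o = 147.1/68.41 = 2.150.

2.15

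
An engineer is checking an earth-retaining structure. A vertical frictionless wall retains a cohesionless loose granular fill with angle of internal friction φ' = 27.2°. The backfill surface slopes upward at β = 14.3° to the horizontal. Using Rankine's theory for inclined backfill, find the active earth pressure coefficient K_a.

0.418

K_a = cos β · (cos β − √(cos²β − cos²φ)) / (cos β + √(cos²β − cos²φ)).
cos β = 0.9690, cos φ = 0.8894, √(cos²β − cos²φ) = 0.3846.
K_a = 0.9690 × (0.9690 − 0.3846)/(0.9690 + 0.3846) = 0.4183.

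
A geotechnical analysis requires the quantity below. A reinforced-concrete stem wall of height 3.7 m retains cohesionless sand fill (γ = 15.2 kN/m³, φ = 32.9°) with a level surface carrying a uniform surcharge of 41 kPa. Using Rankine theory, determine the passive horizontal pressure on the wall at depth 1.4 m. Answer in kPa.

210 kPa

K_p = (1 + sin φ)/(1 − sin φ) = 3.378.
σ_v = γz + q = 15.2 × 1.4 + 41 = 62.28 kPa.
σ_h = K_p σ_v = 3.378 × 62.28 = 210.4 kPa.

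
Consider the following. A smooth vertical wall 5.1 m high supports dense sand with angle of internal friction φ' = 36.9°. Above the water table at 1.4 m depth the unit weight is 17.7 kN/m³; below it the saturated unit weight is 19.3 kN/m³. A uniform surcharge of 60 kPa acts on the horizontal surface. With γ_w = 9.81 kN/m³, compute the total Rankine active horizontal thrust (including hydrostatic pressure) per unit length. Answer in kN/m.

K_a = tan²(45° − φ/2) = 0.2497.
γ' = 19.3 − 9.81 = 9.490 kN/m³. h₂ = H − d_w = 3.7 m.
σ'_h: at surface K_a·q = 14.98; at WT K_a(q+γd_w) = 21.17; at base K_a(q+γd_w+γ'h₂) = 29.93 kPa.
P₁ = ½(14.98+21.17)×1.4 = 25.30; P₂ = ½(21.17+29.93)×3.7 = 94.54; P_w = ½γ_w h₂² = 67.15.
Total = 25.30+94.54+67.15 = 187.0 kN/m.

187 kN/m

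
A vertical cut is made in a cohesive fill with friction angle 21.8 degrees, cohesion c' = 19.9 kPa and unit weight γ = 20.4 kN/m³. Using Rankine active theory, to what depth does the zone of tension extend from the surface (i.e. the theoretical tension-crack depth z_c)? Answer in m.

2.88 m

K_a = tan²(45° − 21.8°/2) = 0.4584; √K_a = 0.6771.
The active pressure is zero where K_a γ z = 2c√K_a, so z_c = 2c/(γ√K_a) = 2×19.9/(20.4×0.6771) = 2.882 m.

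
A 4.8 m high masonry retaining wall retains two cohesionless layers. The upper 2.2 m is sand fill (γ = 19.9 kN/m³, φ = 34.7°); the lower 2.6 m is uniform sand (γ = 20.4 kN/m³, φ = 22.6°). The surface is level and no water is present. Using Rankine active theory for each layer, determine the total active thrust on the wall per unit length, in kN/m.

K_a1 = tan²(45°−34.7°/2) = 0.2745; K_a2 = tan²(45°−22.6°/2) = 0.4448.
Layer 1: σ at base = K_a1 γ₁ h₁ = 12.02 kPa; P₁ = ½×12.02×2.2 = 13.22.
Layer 2: σ_v at top = γ₁h₁ = 43.78; σ_h top = K_a2×43.78 = 19.47; σ_h base = K_a2×(43.78+20.4×2.6) = 43.06.
P₂ = ½(19.47+43.06)×2.6 = 81.30. Total P_a = 13.22+81.30 = 94.51 kN/m.

94.5 kN/m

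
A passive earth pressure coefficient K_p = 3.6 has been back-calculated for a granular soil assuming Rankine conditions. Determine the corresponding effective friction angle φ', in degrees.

34.4°

K_p = (1+sin φ)/(1−sin φ) ⇒ sin φ = (K_p − 1)/(K_p + 1) = 0.5652.
φ = arcsin(0.5652) = 34.42°.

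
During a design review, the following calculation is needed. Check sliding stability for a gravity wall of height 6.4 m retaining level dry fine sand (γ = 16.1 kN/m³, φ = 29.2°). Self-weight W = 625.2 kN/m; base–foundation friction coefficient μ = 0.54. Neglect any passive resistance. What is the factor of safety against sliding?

2.97

K_a = tan²(45° − 29.2°/2) = 0.3442.
P_a = ½K_aγH² = 0.5×0.3442×16.1×6.4² = 113.5 kN/m, acting at H/3 = 2.133 m above the base.
FS_sliding = μW / P_a = 0.54×625.2 / 113.5 = 2.975.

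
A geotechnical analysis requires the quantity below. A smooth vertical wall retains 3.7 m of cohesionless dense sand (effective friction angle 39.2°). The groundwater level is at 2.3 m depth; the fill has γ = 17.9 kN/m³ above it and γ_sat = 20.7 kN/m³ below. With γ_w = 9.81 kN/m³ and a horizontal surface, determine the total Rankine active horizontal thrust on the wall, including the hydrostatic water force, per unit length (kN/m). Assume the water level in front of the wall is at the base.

K_a = tan²(45° − φ/2) = 0.2255.
γ' = 20.7 − 9.81 = 10.89 kN/m³. Depth below WT = 1.4 m.
σ'_h at WT = K_a γ d_w = 9.283 kPa; at base = 9.283 + K_a γ' × 1.4 = 12.72 kPa.
P₁ (0–2.3 m) = ½×9.283×2.3 = 10.67. P₂ (2.3–3.7 m) = ½(9.283+12.72)×1.4 = 15.40.
P_w = ½ γ_w h₂² = 0.5×9.81×1.4² = 9.614. Total = 10.67+15.40+9.614 = 35.69 kN/m.

35.7 kN/m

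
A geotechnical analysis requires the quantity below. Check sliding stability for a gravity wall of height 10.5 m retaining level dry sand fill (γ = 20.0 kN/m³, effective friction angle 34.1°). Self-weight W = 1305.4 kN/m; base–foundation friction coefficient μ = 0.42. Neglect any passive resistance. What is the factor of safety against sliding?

K_a = tan²(45° − 34.1°/2) = 0.2815.
P_a = ½K_aγH² = 0.5×0.2815×20.0×10.5² = 310.4 kN/m, acting at H/3 = 3.500 m above the base.
FS_sliding = μW / P_a = 0.42×1305.4 / 310.4 = 1.766.

1.77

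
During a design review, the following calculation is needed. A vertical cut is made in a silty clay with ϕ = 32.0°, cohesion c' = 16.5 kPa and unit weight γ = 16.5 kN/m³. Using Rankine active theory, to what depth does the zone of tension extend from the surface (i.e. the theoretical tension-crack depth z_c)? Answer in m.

3.61 m

K_a = tan²(45° − 32.0°/2) = 0.3073; √K_a = 0.5543.
The active pressure is zero where K_a γ z = 2c√K_a, so z_c = 2c/(γ√K_a) = 2×16.5/(16.5×0.5543) = 3.608 m.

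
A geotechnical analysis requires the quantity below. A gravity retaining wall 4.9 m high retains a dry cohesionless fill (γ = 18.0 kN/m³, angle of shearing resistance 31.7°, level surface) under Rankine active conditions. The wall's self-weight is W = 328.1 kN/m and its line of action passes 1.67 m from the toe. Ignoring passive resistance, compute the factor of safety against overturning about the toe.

K_a = tan²(45° − 31.7°/2) = 0.3111.
P_a = ½K_aγH² = 0.5×0.3111×18.0×4.9² = 67.22 kN/m, acting at H/3 = 1.633 m above the base.
Overturning moment M_o = P_a × H/3 = 67.22 × 1.633 = 109.8.
Resisting moment M_r = W × 1.67 = 328.1 × 1.67 = 547.9.
FS_overturning = M_r/M_o = 547.9/109.8 = 4.991.

4.99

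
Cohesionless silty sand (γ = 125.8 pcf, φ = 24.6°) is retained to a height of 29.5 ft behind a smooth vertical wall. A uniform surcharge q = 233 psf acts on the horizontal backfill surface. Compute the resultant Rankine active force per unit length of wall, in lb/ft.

K_a = tan²(45° − φ/2) = 0.4121.
Soil triangle: ½ K_a γ H² = 0.5×0.4121×125.8×29.5² = 22560 lb/ft.
Surcharge rectangle: K_a q H = 0.4121×233×29.5 = 2833 lb/ft.
Total = 22560 + 2833 = 25390 lb/ft.

25400 lb/ft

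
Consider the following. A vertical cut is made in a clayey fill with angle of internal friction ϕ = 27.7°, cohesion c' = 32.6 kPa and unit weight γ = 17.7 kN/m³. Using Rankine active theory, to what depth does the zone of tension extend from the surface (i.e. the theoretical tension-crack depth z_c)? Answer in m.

6.09 m

K_a = tan²(45° − 27.7°/2) = 0.3653; √K_a = 0.6044.
The active pressure is zero where K_a γ z = 2c√K_a, so z_c = 2c/(γ√K_a) = 2×32.6/(17.7×0.6044) = 6.094 m.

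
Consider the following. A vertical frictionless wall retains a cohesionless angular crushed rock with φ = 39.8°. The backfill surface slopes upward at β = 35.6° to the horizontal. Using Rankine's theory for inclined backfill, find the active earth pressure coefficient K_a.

K_a = cos β · (cos β − √(cos²β − cos²φ)) / (cos β + √(cos²β − cos²φ)).
cos β = 0.8131, cos φ = 0.7683, √(cos²β − cos²φ) = 0.2662.
K_a = 0.8131 × (0.8131 − 0.2662)/(0.8131 + 0.2662) = 0.4120.

0.412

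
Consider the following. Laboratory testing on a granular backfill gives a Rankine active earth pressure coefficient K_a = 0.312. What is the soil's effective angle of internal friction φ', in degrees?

31.6°

K_a = tan²(45° − φ/2) ⇒ 45° − φ/2 = arctan(√0.312) = 29.19°.
φ = 2(45° − 29.19°) = 31.63°.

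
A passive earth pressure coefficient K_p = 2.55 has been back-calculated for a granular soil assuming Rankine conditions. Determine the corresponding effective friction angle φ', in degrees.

K_p = (1+sin φ)/(1−sin φ) ⇒ sin φ = (K_p − 1)/(K_p + 1) = 0.4366.
φ = arcsin(0.4366) = 25.89°.

25.9°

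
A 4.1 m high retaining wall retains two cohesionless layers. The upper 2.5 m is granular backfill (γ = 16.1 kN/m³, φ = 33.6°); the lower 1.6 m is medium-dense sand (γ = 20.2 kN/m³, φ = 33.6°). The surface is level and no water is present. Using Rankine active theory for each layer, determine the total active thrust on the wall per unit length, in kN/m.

K_a1 = tan²(45°−33.6°/2) = 0.2875; K_a2 = tan²(45°−33.6°/2) = 0.2875.
Layer 1: σ at base = K_a1 γ₁ h₁ = 11.57 kPa; P₁ = ½×11.57×2.5 = 14.47.
Layer 2: σ_v at top = γ₁h₁ = 40.25; σ_h top = K_a2×40.25 = 11.57; σ_h base = K_a2×(40.25+20.2×1.6) = 20.86.
P₂ = ½(11.57+20.86)×1.6 = 25.95. Total P_a = 14.47+25.95 = 40.41 kN/m.

40.4 kN/m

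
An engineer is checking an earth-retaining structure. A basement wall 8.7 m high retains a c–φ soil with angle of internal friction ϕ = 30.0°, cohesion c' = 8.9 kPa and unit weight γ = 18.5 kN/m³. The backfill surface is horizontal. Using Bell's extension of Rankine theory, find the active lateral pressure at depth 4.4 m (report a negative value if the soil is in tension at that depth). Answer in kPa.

K_a = (1 − sin φ)/(1 + sin φ) = 0.3333.
σ_a = K_a γ z − 2c√K_a = 0.3333×18.5×4.4 − 2×8.9×0.5774 = 16.86 kPa.

16.9 kPa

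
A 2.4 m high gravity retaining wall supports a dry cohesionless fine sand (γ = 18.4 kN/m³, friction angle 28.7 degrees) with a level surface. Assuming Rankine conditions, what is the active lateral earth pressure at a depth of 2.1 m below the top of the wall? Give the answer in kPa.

K_a = (1 − sin φ)/(1 + sin φ) = 0.3511.
σ_h = K_a γ z = 0.3511 × 18.4 × 2.1 = 13.57 kPa.

13.6 kPa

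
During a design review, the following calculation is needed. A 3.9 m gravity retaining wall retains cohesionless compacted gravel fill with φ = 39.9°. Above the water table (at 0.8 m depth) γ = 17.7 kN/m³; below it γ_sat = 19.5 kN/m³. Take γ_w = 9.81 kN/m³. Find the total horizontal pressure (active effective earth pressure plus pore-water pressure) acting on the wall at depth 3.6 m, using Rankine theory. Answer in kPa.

36.5 kPa

K_a = (1 − sin φ)/(1 + sin φ) = 0.2184.
γ' = 19.5 − 9.81 = 9.690 kN/m³.
Effective vertical stress at 3.6 m: σ'_v = 17.7×0.8 + 9.690×2.80 = 41.29 kPa.
σ'_h = K_a σ'_v = 0.2184 × 41.29 = 9.020 kPa; u = γ_w × 2.80 = 27.47 kPa.
Total σ_h = 9.020 + 27.47 = 36.49 kPa.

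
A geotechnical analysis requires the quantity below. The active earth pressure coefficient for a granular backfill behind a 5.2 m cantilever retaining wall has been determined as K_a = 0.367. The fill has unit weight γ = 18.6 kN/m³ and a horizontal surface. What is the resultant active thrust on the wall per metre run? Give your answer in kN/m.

P = ½ K_a γ H² = 0.5 × 0.367 × 18.6 × 5.2² = 92.29 kN/m.

92.3 kN/m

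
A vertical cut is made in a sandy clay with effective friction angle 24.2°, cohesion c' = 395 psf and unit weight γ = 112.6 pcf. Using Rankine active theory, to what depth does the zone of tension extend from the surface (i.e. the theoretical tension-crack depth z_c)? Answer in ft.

10.8 ft

K_a = tan²(45° − 24.2°/2) = 0.4185; √K_a = 0.6469.
The active pressure is zero where K_a γ z = 2c√K_a, so z_c = 2c/(γ√K_a) = 2×395/(112.6×0.6469) = 10.85 ft.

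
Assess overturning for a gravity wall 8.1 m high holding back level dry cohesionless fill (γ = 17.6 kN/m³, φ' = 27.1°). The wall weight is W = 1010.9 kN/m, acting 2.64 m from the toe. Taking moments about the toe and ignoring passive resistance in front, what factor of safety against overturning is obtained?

K_a = tan²(45° − 27.1°/2) = 0.3741.
P_a = ½K_aγH² = 0.5×0.3741×17.6×8.1² = 216.0 kN/m, acting at H/3 = 2.700 m above the base.
Overturning moment M_o = P_a × H/3 = 216.0 × 2.700 = 583.1.
Resisting moment M_r = W × 2.64 = 1010.9 × 2.64 = 2669.
FS_overturning = M_r/M_o = 2669/583.1 = 4.577.

4.58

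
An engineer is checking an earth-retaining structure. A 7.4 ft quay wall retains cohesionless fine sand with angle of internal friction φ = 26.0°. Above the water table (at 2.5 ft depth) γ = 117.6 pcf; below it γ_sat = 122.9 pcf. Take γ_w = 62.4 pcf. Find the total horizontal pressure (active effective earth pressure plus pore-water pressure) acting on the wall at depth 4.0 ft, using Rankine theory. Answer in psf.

244 psf

K_a = (1 − sin φ)/(1 + sin φ) = 0.3905.
γ' = 122.9 − 62.4 = 60.50 pcf.
Effective vertical stress at 4.0 ft: σ'_v = 117.6×2.5 + 60.50×1.50 = 384.8 psf.
σ'_h = K_a σ'_v = 0.3905 × 384.8 = 150.2 psf; u = γ_w × 1.50 = 93.60 psf.
Total σ_h = 150.2 + 93.60 = 243.8 psf.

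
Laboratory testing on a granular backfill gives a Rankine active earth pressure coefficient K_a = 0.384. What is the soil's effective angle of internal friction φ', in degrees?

26.4°

K_a = tan²(45° − φ/2) ⇒ 45° − φ/2 = arctan(√0.384) = 31.79°.
φ = 2(45° − 31.79°) = 26.43°.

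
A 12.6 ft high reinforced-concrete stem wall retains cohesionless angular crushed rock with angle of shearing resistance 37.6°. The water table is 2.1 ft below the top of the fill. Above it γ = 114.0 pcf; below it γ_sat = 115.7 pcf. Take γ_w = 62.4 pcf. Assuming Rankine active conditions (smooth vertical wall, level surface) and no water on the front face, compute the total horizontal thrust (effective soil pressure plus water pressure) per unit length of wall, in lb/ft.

4820 lb/ft

K_a = tan²(45° − φ/2) = 0.2421.
γ' = 115.7 − 62.4 = 53.30 pcf. Depth below WT = 10.5 ft.
σ'_h at WT = K_a γ d_w = 57.96 psf; at base = 57.96 + K_a γ' × 10.5 = 193.5 psf.
P₁ (0–2.1 ft) = ½×57.96×2.1 = 60.86. P₂ (2.1–12.6 ft) = ½(57.96+193.5)×10.5 = 1320.
P_w = ½ γ_w h₂² = 0.5×62.4×10.5² = 3440. Total = 60.86+1320+3440 = 4821 lb/ft.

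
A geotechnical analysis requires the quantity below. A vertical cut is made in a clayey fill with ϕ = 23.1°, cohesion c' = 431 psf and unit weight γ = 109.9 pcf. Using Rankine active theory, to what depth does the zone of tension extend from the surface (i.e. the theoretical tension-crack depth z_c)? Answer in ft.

K_a = tan²(45° − 23.1°/2) = 0.4364; √K_a = 0.6606.
The active pressure is zero where K_a γ z = 2c√K_a, so z_c = 2c/(γ√K_a) = 2×431/(109.9×0.6606) = 11.87 ft.

11.9 ft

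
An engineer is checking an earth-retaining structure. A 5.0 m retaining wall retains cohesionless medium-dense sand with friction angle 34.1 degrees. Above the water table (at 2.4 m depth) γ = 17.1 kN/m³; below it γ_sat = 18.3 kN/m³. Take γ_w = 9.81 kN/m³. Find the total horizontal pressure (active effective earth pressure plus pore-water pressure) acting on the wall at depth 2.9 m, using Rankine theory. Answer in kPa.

K_a = (1 − sin φ)/(1 + sin φ) = 0.2815.
γ' = 18.3 − 9.81 = 8.490 kN/m³.
Effective vertical stress at 2.9 m: σ'_v = 17.1×2.4 + 8.490×0.500 = 45.28 kPa.
σ'_h = K_a σ'_v = 0.2815 × 45.28 = 12.75 kPa; u = γ_w × 0.500 = 4.905 kPa.
Total σ_h = 12.75 + 4.905 = 17.65 kPa.

17.7 kPa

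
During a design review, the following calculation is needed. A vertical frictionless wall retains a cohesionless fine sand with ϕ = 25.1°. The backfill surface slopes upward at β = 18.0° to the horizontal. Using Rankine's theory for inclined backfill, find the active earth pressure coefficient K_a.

K_a = cos β · (cos β − √(cos²β − cos²φ)) / (cos β + √(cos²β − cos²φ)).
cos β = 0.9511, cos φ = 0.9056, √(cos²β − cos²φ) = 0.2906.
K_a = 0.9511 × (0.9511 − 0.2906)/(0.9511 + 0.2906) = 0.5059.

0.506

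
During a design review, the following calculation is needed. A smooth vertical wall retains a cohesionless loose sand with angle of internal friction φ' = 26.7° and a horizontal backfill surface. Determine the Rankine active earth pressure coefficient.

K_a = (1 − sin φ)/(1 + sin φ) = (1 − sin 26.7°)/(1 + sin 26.7°) = 0.3800.

0.380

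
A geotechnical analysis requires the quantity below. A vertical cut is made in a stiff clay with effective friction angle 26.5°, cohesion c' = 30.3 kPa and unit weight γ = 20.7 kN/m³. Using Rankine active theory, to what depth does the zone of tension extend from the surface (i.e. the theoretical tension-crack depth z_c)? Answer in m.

K_a = tan²(45° − 26.5°/2) = 0.3829; √K_a = 0.6188.
The active pressure is zero where K_a γ z = 2c√K_a, so z_c = 2c/(γ√K_a) = 2×30.3/(20.7×0.6188) = 4.731 m.

4.73 m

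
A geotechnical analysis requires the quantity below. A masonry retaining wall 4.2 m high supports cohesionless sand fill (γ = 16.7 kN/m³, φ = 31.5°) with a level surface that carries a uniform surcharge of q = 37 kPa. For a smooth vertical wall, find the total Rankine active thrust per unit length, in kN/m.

94.9 kN/m

K_a = tan²(45° − φ/2) = 0.3136.
Soil triangle: ½ K_a γ H² = 0.5×0.3136×16.7×4.2² = 46.20 kN/m.
Surcharge rectangle: K_a q H = 0.3136×37×4.2 = 48.74 kN/m.
Total = 46.20 + 48.74 = 94.93 kN/m.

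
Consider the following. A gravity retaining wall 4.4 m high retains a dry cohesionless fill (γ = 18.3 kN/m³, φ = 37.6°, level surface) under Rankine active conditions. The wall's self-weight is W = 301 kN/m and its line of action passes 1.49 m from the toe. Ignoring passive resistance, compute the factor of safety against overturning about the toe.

K_a = tan²(45° − 37.6°/2) = 0.2421.
P_a = ½K_aγH² = 0.5×0.2421×18.3×4.4² = 42.89 kN/m, acting at H/3 = 1.467 m above the base.
Overturning moment M_o = P_a × H/3 = 42.89 × 1.467 = 62.91.
Resisting moment M_r = W × 1.49 = 301 × 1.49 = 448.5.
FS_overturning = M_r/M_o = 448.5/62.91 = 7.129.

7.13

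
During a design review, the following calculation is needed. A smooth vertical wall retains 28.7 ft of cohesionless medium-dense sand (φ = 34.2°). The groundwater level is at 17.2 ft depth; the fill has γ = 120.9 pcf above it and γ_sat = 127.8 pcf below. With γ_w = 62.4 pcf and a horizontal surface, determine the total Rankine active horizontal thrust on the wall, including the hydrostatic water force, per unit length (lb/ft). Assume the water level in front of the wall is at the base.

K_a = tan²(45° − φ/2) = 0.2803.
γ' = 127.8 − 62.4 = 65.40 pcf. Depth below WT = 11.5 ft.
σ'_h at WT = K_a γ d_w = 583.0 psf; at base = 583.0 + K_a γ' × 11.5 = 793.8 psf.
P₁ (0–17.2 ft) = ½×583.0×17.2 = 5013. P₂ (17.2–28.7 ft) = ½(583.0+793.8)×11.5 = 7916.
P_w = ½ γ_w h₂² = 0.5×62.4×11.5² = 4126. Total = 5013+7916+4126 = 17060 lb/ft.

17100 lb/ft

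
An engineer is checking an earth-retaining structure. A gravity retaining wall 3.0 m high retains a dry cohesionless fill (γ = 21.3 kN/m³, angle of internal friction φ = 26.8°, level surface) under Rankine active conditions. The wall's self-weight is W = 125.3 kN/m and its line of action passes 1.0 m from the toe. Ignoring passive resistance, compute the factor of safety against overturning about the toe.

3.45

K_a = tan²(45° − 26.8°/2) = 0.3785.
P_a = ½K_aγH² = 0.5×0.3785×21.3×3.0² = 36.28 kN/m, acting at H/3 = 1.000 m above the base.
Overturning moment M_o = P_a × H/3 = 36.28 × 1.000 = 36.28.
Resisting moment M_r = W × 1.0 = 125.3 × 1.0 = 125.3.
FS_overturning = M_r/M_o = 125.3/36.28 = 3.454.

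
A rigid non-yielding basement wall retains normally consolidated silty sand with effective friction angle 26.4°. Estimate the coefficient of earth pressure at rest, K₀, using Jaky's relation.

0.555

K₀ = 1 − sin φ' = 1 − sin 26.4° = 0.5554.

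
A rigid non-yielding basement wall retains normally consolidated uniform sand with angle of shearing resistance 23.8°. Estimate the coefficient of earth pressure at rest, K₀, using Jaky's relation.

K₀ = 1 − sin φ' = 1 − sin 23.8° = 0.5965.

0.596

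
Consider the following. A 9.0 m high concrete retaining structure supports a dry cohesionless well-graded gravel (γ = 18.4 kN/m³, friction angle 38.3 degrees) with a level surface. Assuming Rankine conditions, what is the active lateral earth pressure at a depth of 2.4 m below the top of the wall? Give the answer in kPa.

10.4 kPa

K_a = (1 − sin φ)/(1 + sin φ) = 0.2347.
σ_h = K_a γ z = 0.2347 × 18.4 × 2.4 = 10.37 kPa.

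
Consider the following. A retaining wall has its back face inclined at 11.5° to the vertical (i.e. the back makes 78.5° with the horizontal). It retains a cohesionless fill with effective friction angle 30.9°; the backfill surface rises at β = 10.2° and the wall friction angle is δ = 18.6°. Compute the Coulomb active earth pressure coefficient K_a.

0.441

K_a = sin²(α+φ) / [sin²α · sin(α−δ) · (1 + √{sin(φ+δ)sin(φ−β) / (sin(α−δ)sin(α+β))})²].
With α = 78.5°, φ = 30.9°, δ = 18.6°, β = 10.2°: K_a = 0.4415.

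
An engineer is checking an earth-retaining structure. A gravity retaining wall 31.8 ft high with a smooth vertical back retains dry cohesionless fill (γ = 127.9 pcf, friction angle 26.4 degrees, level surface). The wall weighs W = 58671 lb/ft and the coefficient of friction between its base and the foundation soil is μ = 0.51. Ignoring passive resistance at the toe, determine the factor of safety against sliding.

K_a = tan²(45° − 26.4°/2) = 0.3844.
P_a = ½K_aγH² = 0.5×0.3844×127.9×31.8² = 24860 lb/ft, acting at H/3 = 10.60 ft above the base.
FS_sliding = μW / P_a = 0.51×58671 / 24860 = 1.204.

1.20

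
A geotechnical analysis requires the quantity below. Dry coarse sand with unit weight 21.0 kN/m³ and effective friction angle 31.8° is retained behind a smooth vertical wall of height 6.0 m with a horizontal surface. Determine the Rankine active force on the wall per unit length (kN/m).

K_a = tan²(45° − φ/2) = 0.3098.
P_a = ½ K_a γ H² = 0.5 × 0.3098 × 21.0 × 6.0² = 117.1 kN/m.

117 kN/m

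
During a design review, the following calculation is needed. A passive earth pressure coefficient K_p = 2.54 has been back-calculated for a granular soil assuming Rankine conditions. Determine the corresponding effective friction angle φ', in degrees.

K_p = (1+sin φ)/(1−sin φ) ⇒ sin φ = (K_p − 1)/(K_p + 1) = 0.4350.
φ = arcsin(0.4350) = 25.79°.

25.8°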